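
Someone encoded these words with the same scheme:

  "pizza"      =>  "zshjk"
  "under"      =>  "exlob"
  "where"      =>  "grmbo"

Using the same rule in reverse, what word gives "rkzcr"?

harsh

A repeating key of period 3 is used — shifts +10, +10, +8 over and over.
Reversing it on rkzcr: r−10=h, k−10=a, z−8=r, c−10=s, r−10=h.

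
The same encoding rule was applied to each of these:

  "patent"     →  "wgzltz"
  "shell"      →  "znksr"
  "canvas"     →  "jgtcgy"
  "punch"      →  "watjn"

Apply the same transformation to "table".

aghsk

Shifts by position in patent: pos 0: p→w (+7), pos 1: a→g (+6), pos 2: t→z (+6), pos 3: e→l (+7), pos 4: n→t (+6), pos 5: t→z (+6) — repeating every 3. A repeating key of period 3 is used — shifts +7, +6, +6 over and over.
On table: t+7=a, a+6=g, b+6=h, l+7=s, e+6=k.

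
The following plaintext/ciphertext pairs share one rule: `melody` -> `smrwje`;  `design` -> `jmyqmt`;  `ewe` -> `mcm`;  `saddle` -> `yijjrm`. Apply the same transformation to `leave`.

rmibm

The shift depends on letter class: consonant m→s is +6, but vowel e→m is +8. The rule splits by letter class: vowels +8, consonants +6.
For leave: l(cons)+6=r, e(vowel)+8=m, a(vowel)+8=i, v(cons)+6=b, e(vowel)+8=m.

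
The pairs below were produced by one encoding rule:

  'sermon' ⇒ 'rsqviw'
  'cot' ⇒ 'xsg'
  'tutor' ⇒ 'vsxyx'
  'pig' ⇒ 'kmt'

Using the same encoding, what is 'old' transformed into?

The output letters match the input read backwards, each shifted +4: sermon reversed is nomres. Read the word backwards and shift each letter +4.
Applying it to old: reverse → dlo; then shift: d+4=h, l+4=p, o+4=s.

hps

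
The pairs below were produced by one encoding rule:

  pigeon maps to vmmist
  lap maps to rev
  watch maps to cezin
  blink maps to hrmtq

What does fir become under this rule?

lmx

The shift depends on letter class: consonant p→v is +6, but vowel i→m is +4. Vowels shift forward by 4 and consonants shift forward by 6.
On fir: f(cons)+6=l, i(vowel)+4=m, r(cons)+6=x.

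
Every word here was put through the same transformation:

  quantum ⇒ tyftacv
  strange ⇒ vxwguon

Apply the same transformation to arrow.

Each letter shifts forward by (position + 3), i.e. 3, 4, 5, … — the shift grows by one for each successive letter.
For arrow: a+3=d, r+4=v, r+5=w, o+6=u, w+7=d.

dvwud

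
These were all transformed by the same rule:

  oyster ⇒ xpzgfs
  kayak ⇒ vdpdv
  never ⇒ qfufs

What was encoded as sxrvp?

o(14)→x(23) and y(24)→p(15) fit y≡7x+3 (mod 26); the inverse of 7 mod 26 is 15. Treating letters as 0–25, the rule is x ↦ 7x + 3 (mod 26).
Decoding sxrvp: s(18)→15·(18−3)≡17=r; x(23)→15·(23−3)≡14=o; r(17)→15·(17−3)≡2=c; v(21)→15·(21−3)≡10=k; p(15)→15·(15−3)≡24=y (all mod 26).

rocky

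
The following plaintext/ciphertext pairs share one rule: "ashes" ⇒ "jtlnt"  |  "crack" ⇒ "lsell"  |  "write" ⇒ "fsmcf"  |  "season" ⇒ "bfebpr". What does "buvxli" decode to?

Shifts by position in ashes: pos 0: a→j (+9), pos 1: s→t (+1), pos 2: h→l (+4), pos 3: e→n (+9), pos 4: s→t (+1) — repeating every 3. It's a Vigenère-style cipher with numeric key [9,1,4]: position i shifts by key[i mod 3].
Reversing it on buvxli: b−9=s, u−1=t, v−4=r, x−9=o, l−1=k, i−4=e.

stroke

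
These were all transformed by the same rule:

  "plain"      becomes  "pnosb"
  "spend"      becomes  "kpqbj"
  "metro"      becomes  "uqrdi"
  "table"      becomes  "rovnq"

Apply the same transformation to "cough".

p(15)→p(15) and l(11)→n(13) fit y≡7x+14 (mod 26); the inverse of 7 mod 26 is 15. Each letter's alphabet position (a=0..z=25) is mapped through 7·x+14 mod 26 — an affine cipher.
Applying it to cough: c(2)→7·2+14≡2=c; o(14)→7·14+14≡8=i; u(20)→7·20+14≡24=y; g(6)→7·6+14≡4=e; h(7)→7·7+14≡11=l (all mod 26).

ciyel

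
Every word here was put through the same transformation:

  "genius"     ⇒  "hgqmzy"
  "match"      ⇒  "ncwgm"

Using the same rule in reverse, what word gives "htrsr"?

groom

In genius: g→h is +1, e→g is +2, n→q is +3, i→m is +4 — the shift increases by 1 each position. Each letter shifts forward by (position + 1), i.e. 1, 2, 3, … — the shift grows by one for each successive letter.
Undoing it on htrsr: h−1=g, t−2=r, r−3=o, s−4=o, r−5=m.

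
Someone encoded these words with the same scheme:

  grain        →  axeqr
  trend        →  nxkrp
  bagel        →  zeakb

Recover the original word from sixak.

g(6)→a(0) and r(17)→x(23) fit y≡21x+4 (mod 26); the inverse of 21 mod 26 is 5. This is an affine cipher: with a=0,…,z=25, each position x becomes (21x+4) mod 26.
Reversing it on sixak: s(18)→5·(18−4)≡18=s; i(8)→5·(8−4)≡20=u; x(23)→5·(23−4)≡17=r; a(0)→5·(0−4)≡6=g; k(10)→5·(10−4)≡4=e (all mod 26).

surge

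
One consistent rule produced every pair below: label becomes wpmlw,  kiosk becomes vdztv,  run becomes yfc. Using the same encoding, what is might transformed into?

The output letters match the input read backwards, each shifted +11: label reversed is lebal. Two steps: reverse the string, then apply a Caesar shift of +11.
Applying it to might: reverse → thgim; then shift: t+11=e, h+11=s, g+11=r, i+11=t, m+11=x.

esrtx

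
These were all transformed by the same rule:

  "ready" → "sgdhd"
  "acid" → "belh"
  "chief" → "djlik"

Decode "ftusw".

error

In ready: r→s is +1, e→g is +2, a→d is +3, d→h is +4 — the shift increases by 1 each position. The shift increases by 1 at each position, starting from +1: 1, 2, 3, ….
Reversing it on ftusw: f−1=e, t−2=r, u−3=r, s−4=o, w−5=r.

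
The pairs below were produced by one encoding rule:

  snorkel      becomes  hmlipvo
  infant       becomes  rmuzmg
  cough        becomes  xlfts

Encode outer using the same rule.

Each pair mirrors across the alphabet (s↔h, n↔m, o↔l): positions sum to 25. Letters are reflected about the middle of the alphabet (position → 25−position): Atbash.
Applying it to outer: o↔l, u↔f, t↔g, e↔v, r↔i.

lfgvi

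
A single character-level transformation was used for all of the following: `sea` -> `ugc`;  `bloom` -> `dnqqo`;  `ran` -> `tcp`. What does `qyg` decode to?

owe

Compare letters: s→u is +2, e→g is +2, a→c is +2 — a constant shift. Every letter moves 2 places later in the alphabet, wrapping around z→a.
Undoing it on qyg: q−2=o, y−2=w, g−2=e.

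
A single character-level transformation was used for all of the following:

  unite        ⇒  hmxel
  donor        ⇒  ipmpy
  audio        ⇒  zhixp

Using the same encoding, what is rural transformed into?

This is an affine cipher: with a=0,…,z=25, each position x becomes (3x+25) mod 26.
Applying it to rural: r(17)→3·17+25≡24=y; u(20)→3·20+25≡7=h; r(17)→3·17+25≡24=y; a(0)→3·0+25≡25=z; l(11)→3·11+25≡6=g (all mod 26).

yhyzg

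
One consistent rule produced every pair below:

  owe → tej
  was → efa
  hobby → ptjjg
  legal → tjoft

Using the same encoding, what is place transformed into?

xtfkj

The shift depends on letter class: consonant w→e is +8, but vowel o→t is +5. Vowels shift forward by 5 and consonants shift forward by 8.
On place: p(cons)+8=x, l(cons)+8=t, a(vowel)+5=f, c(cons)+8=k, e(vowel)+5=j.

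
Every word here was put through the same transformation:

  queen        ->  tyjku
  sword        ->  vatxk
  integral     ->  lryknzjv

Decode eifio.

In queen: q→t is +3, u→y is +4, e→j is +5, e→k is +6 — the shift increases by 1 each position. Letter i (0-indexed) is shifted by i+3, so successive shifts are 3, 4, 5, ….
Undoing it on eifio: e−3=b, i−4=e, f−5=a, i−6=c, o−7=h.

beach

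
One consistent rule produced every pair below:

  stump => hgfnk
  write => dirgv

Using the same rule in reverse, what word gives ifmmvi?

Each pair mirrors across the alphabet (s↔h, t↔g, u↔f): positions sum to 25. This is the alphabet-reversal cipher (Atbash): a becomes z, b becomes y, etc.
Undoing it on ifmmvi: i↔r, f↔u, m↔n, m↔n, v↔e, i↔r.

runner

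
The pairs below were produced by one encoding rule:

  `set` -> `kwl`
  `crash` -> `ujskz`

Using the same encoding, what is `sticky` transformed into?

Compare letters: s→k is +18, e→w is +18, t→l is +18 — a constant shift. This is a Caesar cipher with shift 18.
Applying it to sticky: s+18=k, t+18=l, i+18=a, c+18=u, k+18=c, y+18=q.

klaucq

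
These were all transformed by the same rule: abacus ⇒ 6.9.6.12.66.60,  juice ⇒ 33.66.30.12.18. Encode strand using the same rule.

a(#1)→6 and b(#2)→9: differences scale by 3, so n = 3·pos + 3. The formula is n = 3×(alphabet index, a=1) + 3.
On strand: s=19→60, t=20→63, r=18→57, a=1→6, n=14→45, d=4→15.

60.63.57.6.45.15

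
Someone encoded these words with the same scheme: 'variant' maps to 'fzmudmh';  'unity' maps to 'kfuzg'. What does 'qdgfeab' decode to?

The output letters match the input read backwards, each shifted +12: variant reversed is tnairav. The word is reversed, then every letter is shifted forward by 12.
Undoing it on qdgfeab: shift back: q−12=e, d−12=r, g−12=u, f−12=t, e−12=s, a−12=o, b−12=p → erutsop; then reverse → posture.

posture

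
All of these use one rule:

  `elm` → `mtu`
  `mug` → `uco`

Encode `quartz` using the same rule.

This is a Caesar cipher with shift 8.
For quartz: q+8=y, u+8=c, a+8=i, r+8=z, t+8=b, z+8=h.

ycizbh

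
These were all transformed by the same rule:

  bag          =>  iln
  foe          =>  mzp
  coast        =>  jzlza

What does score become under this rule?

The shift depends on letter class: consonant b→i is +7, but vowel a→l is +11. Vowels shift forward by 11 and consonants shift forward by 7.
For score: s(cons)+7=z, c(cons)+7=j, o(vowel)+11=z, r(cons)+7=y, e(vowel)+11=p.

zjzyp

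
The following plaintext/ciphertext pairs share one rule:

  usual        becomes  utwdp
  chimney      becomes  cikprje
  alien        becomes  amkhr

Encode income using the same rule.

ioerqj

In usual: u→u is +0, s→t is +1, u→w is +2, a→d is +3 — the shift increases by 1 each position. Letter i (0-indexed) is shifted by i+0, so successive shifts are 0, 1, 2, ….
On income: i+0=i, n+1=o, c+2=e, o+3=r, m+4=q, e+5=j.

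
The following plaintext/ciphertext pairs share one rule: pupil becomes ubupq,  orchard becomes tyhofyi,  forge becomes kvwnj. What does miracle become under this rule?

A repeating key of period 2 is used — shifts +5, +7 over and over.
Applying it to miracle: m+5=r, i+7=p, r+5=w, a+7=h, c+5=h, l+7=s, e+5=j.

rpwhhsj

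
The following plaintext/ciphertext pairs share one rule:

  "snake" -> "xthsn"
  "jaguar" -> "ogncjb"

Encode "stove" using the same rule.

xzvdn

In snake: s→x is +5, n→t is +6, a→h is +7, k→s is +8 — the shift increases by 1 each position. Letter i (0-indexed) is shifted by i+5, so successive shifts are 5, 6, 7, ….
For stove: s+5=x, t+6=z, o+7=v, v+8=d, e+9=n.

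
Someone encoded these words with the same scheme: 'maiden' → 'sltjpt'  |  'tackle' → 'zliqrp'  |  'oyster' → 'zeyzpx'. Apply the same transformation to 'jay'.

The rule splits by letter class: vowels +11, consonants +6.
Applying it to jay: j(cons)+6=p, a(vowel)+11=l, y(cons)+6=e.

ple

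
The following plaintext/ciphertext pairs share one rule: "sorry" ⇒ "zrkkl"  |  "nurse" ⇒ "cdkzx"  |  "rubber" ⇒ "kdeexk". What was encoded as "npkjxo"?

s(18)→z(25) and o(14)→r(17) fit y≡15x+15 (mod 26); the inverse of 15 mod 26 is 7. Each letter's alphabet position (a=0..z=25) is mapped through 15·x+15 mod 26 — an affine cipher.
Decoding npkjxo: n(13)→7·(13−15)≡12=m; p(15)→7·(15−15)≡0=a; k(10)→7·(10−15)≡17=r; j(9)→7·(9−15)≡10=k; x(23)→7·(23−15)≡4=e; o(14)→7·(14−15)≡19=t (all mod 26).

market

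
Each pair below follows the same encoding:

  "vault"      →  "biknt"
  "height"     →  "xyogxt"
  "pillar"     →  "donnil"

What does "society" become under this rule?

cmqoyta

This is an affine cipher: with a=0,…,z=25, each position x becomes (17x+8) mod 26.
Applying it to society: s(18)→17·18+8≡2=c; o(14)→17·14+8≡12=m; c(2)→17·2+8≡16=q; i(8)→17·8+8≡14=o; e(4)→17·4+8≡24=y; t(19)→17·19+8≡19=t; y(24)→17·24+8≡0=a (all mod 26).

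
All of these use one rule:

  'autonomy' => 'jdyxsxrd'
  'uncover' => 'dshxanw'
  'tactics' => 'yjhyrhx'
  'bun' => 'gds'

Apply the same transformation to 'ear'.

The shift depends on letter class: consonant t→y is +5, but vowel a→j is +9. Vowels shift forward by 9 and consonants shift forward by 5.
Applying it to ear: e(vowel)+9=n, a(vowel)+9=j, r(cons)+5=w.

njw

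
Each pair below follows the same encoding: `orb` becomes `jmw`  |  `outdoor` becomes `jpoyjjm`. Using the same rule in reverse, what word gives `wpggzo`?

bullet

Compare letters: o→j is +21, r→m is +21, b→w is +21 — a constant shift. This is a Caesar cipher with shift 21.
Decoding wpggzo: w−21=b, p−21=u, g−21=l, g−21=l, z−21=e, o−21=t.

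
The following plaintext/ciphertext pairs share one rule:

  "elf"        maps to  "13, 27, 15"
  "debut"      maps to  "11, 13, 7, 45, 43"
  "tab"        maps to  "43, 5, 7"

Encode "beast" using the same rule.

e(#5)→13 and l(#12)→27: differences scale by 2, so n = 2·pos + 3. The formula is n = 2×(alphabet index, a=1) + 3.
On beast: b=2→7, e=5→13, a=1→5, s=19→41, t=20→43.

7, 13, 5, 41, 43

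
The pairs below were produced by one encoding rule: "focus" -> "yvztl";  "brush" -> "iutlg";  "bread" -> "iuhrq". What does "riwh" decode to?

able

This is an affine cipher: with a=0,…,z=25, each position x becomes (17x+17) mod 26.
Reversing it on riwh: r(17)→23·(17−17)≡0=a; i(8)→23·(8−17)≡1=b; w(22)→23·(22−17)≡11=l; h(7)→23·(7−17)≡4=e (all mod 26).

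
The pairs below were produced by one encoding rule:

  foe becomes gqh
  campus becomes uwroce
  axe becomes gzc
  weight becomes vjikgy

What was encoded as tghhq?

offer

The output letters match the input read backwards, each shifted +2: foe reversed is eof. Read the word backwards and shift each letter +2.
Reversing it on tghhq: shift back: t−2=r, g−2=e, h−2=f, h−2=f, q−2=o → reffo; then reverse → offer.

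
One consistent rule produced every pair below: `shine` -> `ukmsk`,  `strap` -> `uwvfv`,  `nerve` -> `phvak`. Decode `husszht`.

frontal

In shine: s→u is +2, h→k is +3, i→m is +4, n→s is +5 — the shift increases by 1 each position. Each letter shifts forward by (position + 2), i.e. 2, 3, 4, … — the shift grows by one for each successive letter.
Decoding husszht: h−2=f, u−3=r, s−4=o, s−5=n, z−6=t, h−7=a, t−8=l.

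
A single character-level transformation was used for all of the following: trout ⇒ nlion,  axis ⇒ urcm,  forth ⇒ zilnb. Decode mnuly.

This is a Caesar cipher with shift 20.
Decoding mnuly: m−20=s, n−20=t, u−20=a, l−20=r, y−20=e.

stare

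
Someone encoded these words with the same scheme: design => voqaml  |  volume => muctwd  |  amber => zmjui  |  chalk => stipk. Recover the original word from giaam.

The output letters match the input read backwards, each shifted +8: design reversed is ngised. Read the word backwards and shift each letter +8.
Reversing it on giaam: shift back: g−8=y, i−8=a, a−8=s, a−8=s, m−8=e → yasse; then reverse → essay.

essay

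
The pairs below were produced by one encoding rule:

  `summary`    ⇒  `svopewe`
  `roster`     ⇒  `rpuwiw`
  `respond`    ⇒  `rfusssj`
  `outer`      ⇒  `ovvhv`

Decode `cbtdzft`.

In summary: s→s is +0, u→v is +1, m→o is +2, m→p is +3 — the shift increases by 1 each position. Each letter shifts forward by its position index (0, 1, 2, …) — the shift grows by one for each successive letter.
Undoing it on cbtdzft: c−0=c, b−1=a, t−2=r, d−3=a, z−4=v, f−5=a, t−6=n.

caravan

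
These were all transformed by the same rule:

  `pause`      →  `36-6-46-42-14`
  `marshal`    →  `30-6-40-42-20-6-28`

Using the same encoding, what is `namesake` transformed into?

p(#16)→36 and a(#1)→6: differences scale by 2, so n = 2·pos + 4. With a=1..z=26, the number is 2·pos + 4.
Applying it to namesake: n=14→32, a=1→6, m=13→30, e=5→14, s=19→42, a=1→6, k=11→26, e=5→14.

32-6-30-14-42-6-26-14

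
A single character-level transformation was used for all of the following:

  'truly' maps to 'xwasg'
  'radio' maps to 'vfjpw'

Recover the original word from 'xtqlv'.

In truly: t→x is +4, r→w is +5, u→a is +6, l→s is +7 — the shift increases by 1 each position. Letter i (0-indexed) is shifted by i+4, so successive shifts are 4, 5, 6, ….
Reversing it on xtqlv: x−4=t, t−5=o, q−6=k, l−7=e, v−8=n.

token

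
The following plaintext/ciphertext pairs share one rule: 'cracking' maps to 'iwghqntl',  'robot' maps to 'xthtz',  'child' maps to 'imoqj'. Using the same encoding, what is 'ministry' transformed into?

sntnyyxd

Shifts by position in cracking: pos 0: c→i (+6), pos 1: r→w (+5), pos 2: a→g (+6), pos 3: c→h (+5) — repeating every 2. The shifts repeat in a cycle of length 2: positions 0,1,… shift by +6, +5, then the pattern repeats.
Applying it to ministry: m+6=s, i+5=n, n+6=t, i+5=n, s+6=y, t+5=y, r+6=x, y+5=d.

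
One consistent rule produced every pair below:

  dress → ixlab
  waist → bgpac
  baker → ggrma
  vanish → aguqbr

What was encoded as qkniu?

The shift increases by 1 at each position, starting from +5: 5, 6, 7, ….
Reversing it on qkniu: q−5=l, k−6=e, n−7=g, i−8=a, u−9=l.

legal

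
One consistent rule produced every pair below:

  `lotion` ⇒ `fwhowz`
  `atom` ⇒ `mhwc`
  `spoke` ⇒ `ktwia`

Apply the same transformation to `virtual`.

bonhemf

l(11)→f(5) and o(14)→w(22) fit y≡23x+12 (mod 26); the inverse of 23 mod 26 is 17. This is an affine cipher: with a=0,…,z=25, each position x becomes (23x+12) mod 26.
On virtual: v(21)→23·21+12≡1=b; i(8)→23·8+12≡14=o; r(17)→23·17+12≡13=n; t(19)→23·19+12≡7=h; u(20)→23·20+12≡4=e; a(0)→23·0+12≡12=m; l(11)→23·11+12≡5=f (all mod 26).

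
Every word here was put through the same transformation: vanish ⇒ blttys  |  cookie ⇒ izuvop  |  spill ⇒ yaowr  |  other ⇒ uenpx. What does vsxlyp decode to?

The shifts repeat in a cycle of length 2: positions 0,1,… shift by +6, +11, then the pattern repeats.
Reversing it on vsxlyp: v−6=p, s−11=h, x−6=r, l−11=a, y−6=s, p−11=e.

phrase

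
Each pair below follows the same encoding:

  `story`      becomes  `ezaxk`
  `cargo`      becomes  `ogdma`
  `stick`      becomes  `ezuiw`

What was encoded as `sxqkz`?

It's a Vigenère-style cipher with numeric key [12,6]: position i shifts by key[i mod 2].
Decoding sxqkz: s−12=g, x−6=r, q−12=e, k−6=e, z−12=n.

green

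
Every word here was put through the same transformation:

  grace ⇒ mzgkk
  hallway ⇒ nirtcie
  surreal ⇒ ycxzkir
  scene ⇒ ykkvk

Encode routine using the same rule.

xwabovk

Shifts by position in grace: pos 0: g→m (+6), pos 1: r→z (+8), pos 2: a→g (+6), pos 3: c→k (+8) — repeating every 2. A repeating key of period 2 is used — shifts +6, +8 over and over.
Applying it to routine: r+6=x, o+8=w, u+6=a, t+8=b, i+6=o, n+8=v, e+6=k.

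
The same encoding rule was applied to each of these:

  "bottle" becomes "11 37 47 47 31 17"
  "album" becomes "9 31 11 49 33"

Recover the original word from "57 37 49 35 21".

young

b(#2)→11 and o(#15)→37: differences scale by 2, so n = 2·pos + 7. The formula is n = 2×(alphabet index, a=1) + 7.
Undoing it on 57 37 49 35 21: 57→(57−7)÷2=25=y, 37→(37−7)÷2=15=o, 49→(49−7)÷2=21=u, 35→(35−7)÷2=14=n, 21→(21−7)÷2=7=g.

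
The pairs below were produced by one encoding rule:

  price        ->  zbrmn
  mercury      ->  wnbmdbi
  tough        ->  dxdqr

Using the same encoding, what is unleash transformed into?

dxvnjcr

The shift depends on letter class: consonant p→z is +10, but vowel i→r is +9. Vowels shift forward by 9 and consonants shift forward by 10.
On unleash: u(vowel)+9=d, n(cons)+10=x, l(cons)+10=v, e(vowel)+9=n, a(vowel)+9=j, s(cons)+10=c, h(cons)+10=r.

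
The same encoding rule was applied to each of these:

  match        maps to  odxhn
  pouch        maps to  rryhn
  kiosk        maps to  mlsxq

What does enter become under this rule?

gqxjx

In match: m→o is +2, a→d is +3, t→x is +4, c→h is +5 — the shift increases by 1 each position. Letter i (0-indexed) is shifted by i+2, so successive shifts are 2, 3, 4, ….
Applying it to enter: e+2=g, n+3=q, t+4=x, e+5=j, r+6=x.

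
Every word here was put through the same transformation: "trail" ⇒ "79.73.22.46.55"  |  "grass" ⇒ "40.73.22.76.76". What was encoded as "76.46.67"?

t(#20)→79 and r(#18)→73: differences scale by 3, so n = 3·pos + 19. Each letter becomes 3×(its alphabet position, a=1..z=26) + 19.
Reversing it on 76.46.67: 76→(76−19)÷3=19=s, 46→(46−19)÷3=9=i, 67→(67−19)÷3=16=p.

sip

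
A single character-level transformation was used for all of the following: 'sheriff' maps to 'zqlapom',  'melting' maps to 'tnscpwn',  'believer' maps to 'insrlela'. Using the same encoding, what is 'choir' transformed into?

Shifts by position in sheriff: pos 0: s→z (+7), pos 1: h→q (+9), pos 2: e→l (+7), pos 3: r→a (+9) — repeating every 2. The shifts repeat in a cycle of length 2: positions 0,1,… shift by +7, +9, then the pattern repeats.
Applying it to choir: c+7=j, h+9=q, o+7=v, i+9=r, r+7=y.

jqvry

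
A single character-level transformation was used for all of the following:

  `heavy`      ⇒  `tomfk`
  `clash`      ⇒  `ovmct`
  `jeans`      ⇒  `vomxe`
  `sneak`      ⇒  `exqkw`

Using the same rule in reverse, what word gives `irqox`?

wheel

Shifts by position in heavy: pos 0: h→t (+12), pos 1: e→o (+10), pos 2: a→m (+12), pos 3: v→f (+10) — repeating every 2. The shifts repeat in a cycle of length 2: positions 0,1,… shift by +12, +10, then the pattern repeats.
Reversing it on irqox: i−12=w, r−10=h, q−12=e, o−10=e, x−12=l.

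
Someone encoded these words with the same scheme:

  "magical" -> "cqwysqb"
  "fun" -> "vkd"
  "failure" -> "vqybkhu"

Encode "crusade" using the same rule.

Compare letters: m→c is +16, a→q is +16, g→w is +16 — a constant shift. Each letter is shifted forward by 16 in the alphabet (a Caesar shift of +16).
On crusade: c+16=s, r+16=h, u+16=k, s+16=i, a+16=q, d+16=t, e+16=u.

shkiqtu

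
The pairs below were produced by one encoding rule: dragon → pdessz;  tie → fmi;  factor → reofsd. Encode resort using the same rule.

The shift depends on letter class: consonant d→p is +12, but vowel a→e is +4. The rule splits by letter class: vowels +4, consonants +12.
Applying it to resort: r(cons)+12=d, e(vowel)+4=i, s(cons)+12=e, o(vowel)+4=s, r(cons)+12=d, t(cons)+12=f.

diesdf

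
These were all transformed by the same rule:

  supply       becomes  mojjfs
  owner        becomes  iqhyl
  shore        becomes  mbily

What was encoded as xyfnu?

Compare letters: s→m is +20, u→o is +20, p→j is +20 — a constant shift. It's a constant shift of +20 (ROT20).
Decoding xyfnu: x−20=d, y−20=e, f−20=l, n−20=t, u−20=a.

delta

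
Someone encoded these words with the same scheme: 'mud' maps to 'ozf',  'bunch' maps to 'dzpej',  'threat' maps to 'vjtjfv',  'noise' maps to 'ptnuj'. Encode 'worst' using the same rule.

yttuv

The shift depends on letter class: consonant m→o is +2, but vowel u→z is +5. Two shifts are in play — +5 for a/e/i/o/u, +2 for every other letter.
Applying it to worst: w(cons)+2=y, o(vowel)+5=t, r(cons)+2=t, s(cons)+2=u, t(cons)+2=v.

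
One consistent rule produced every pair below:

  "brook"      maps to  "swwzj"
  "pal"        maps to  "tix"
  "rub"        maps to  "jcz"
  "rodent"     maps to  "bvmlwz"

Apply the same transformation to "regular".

The output letters match the input read backwards, each shifted +8: brook reversed is koorb. Two steps: reverse the string, then apply a Caesar shift of +8.
Applying it to regular: reverse → raluger; then shift: r+8=z, a+8=i, l+8=t, u+8=c, g+8=o, e+8=m, r+8=z.

zitcomz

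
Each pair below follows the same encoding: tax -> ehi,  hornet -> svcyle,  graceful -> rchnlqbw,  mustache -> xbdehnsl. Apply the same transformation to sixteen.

dpielly

The shift depends on letter class: consonant t→e is +11, but vowel a→h is +7. Two shifts are in play — +7 for a/e/i/o/u, +11 for every other letter.
On sixteen: s(cons)+11=d, i(vowel)+7=p, x(cons)+11=i, t(cons)+11=e, e(vowel)+7=l, e(vowel)+7=l, n(cons)+11=y.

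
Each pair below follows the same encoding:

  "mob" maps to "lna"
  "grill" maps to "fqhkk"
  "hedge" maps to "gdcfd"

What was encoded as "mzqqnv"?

narrow

Compare letters: m→l is +25, o→n is +25, b→a is +25 — a constant shift. Each letter is shifted forward by 25 in the alphabet (a Caesar shift of +25).
Undoing it on mzqqnv: m−25=n, z−25=a, q−25=r, q−25=r, n−25=o, v−25=w.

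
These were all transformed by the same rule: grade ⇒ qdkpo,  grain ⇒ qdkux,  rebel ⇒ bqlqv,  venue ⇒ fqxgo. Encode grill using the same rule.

qdsxv

Shifts by position in grade: pos 0: g→q (+10), pos 1: r→d (+12), pos 2: a→k (+10), pos 3: d→p (+12) — repeating every 2. A repeating key of period 2 is used — shifts +10, +12 over and over.
Applying it to grill: g+10=q, r+12=d, i+10=s, l+12=x, l+10=v.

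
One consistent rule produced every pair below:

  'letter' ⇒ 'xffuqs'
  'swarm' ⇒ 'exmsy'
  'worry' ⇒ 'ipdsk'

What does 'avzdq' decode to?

ounce

A repeating key of period 2 is used — shifts +12, +1 over and over.
Undoing it on avzdq: a−12=o, v−1=u, z−12=n, d−1=c, q−12=e.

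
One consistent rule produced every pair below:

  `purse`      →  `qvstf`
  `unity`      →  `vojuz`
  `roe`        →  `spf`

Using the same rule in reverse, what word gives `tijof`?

shine

Compare letters: p→q is +1, u→v is +1, r→s is +1 — a constant shift. This is a Caesar cipher with shift 1.
Reversing it on tijof: t−1=s, i−1=h, j−1=i, o−1=n, f−1=e.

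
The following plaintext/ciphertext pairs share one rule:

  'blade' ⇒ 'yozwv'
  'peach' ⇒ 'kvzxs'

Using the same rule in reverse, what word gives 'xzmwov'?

Each pair mirrors across the alphabet (b↔y, l↔o, a↔z): positions sum to 25. Each letter is replaced by its mirror in the alphabet: a↔z, b↔y, c↔x, and so on (the Atbash cipher).
Reversing it on xzmwov: x↔c, z↔a, m↔n, w↔d, o↔l, v↔e.

candle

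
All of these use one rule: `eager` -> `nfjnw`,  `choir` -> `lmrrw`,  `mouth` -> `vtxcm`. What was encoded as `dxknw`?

usher

Shifts by position in eager: pos 0: e→n (+9), pos 1: a→f (+5), pos 2: g→j (+3), pos 3: e→n (+9), pos 4: r→w (+5) — repeating every 3. A repeating key of period 3 is used — shifts +9, +5, +3 over and over.
Undoing it on dxknw: d−9=u, x−5=s, k−3=h, n−9=e, w−5=r.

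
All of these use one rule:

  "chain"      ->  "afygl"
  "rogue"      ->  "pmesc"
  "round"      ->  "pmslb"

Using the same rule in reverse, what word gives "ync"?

ape

Compare letters: c→a is +24, h→f is +24, a→y is +24 — a constant shift. Every letter moves 24 places later in the alphabet, wrapping around z→a.
Reversing it on ync: y−24=a, n−24=p, c−24=e.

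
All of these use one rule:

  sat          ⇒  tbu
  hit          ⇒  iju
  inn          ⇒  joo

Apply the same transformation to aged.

Each letter is shifted forward by 1 in the alphabet (a Caesar shift of +1).
Applying it to aged: a+1=b, g+1=h, e+1=f, d+1=e.

bhfe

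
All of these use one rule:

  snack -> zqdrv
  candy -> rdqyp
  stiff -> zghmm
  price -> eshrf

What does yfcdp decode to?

Each letter's alphabet position (a=0..z=25) is mapped through 7·x+3 mod 26 — an affine cipher.
Reversing it on yfcdp: y(24)→15·(24−3)≡3=d; f(5)→15·(5−3)≡4=e; c(2)→15·(2−3)≡11=l; d(3)→15·(3−3)≡0=a; p(15)→15·(15−3)≡24=y (all mod 26).

delay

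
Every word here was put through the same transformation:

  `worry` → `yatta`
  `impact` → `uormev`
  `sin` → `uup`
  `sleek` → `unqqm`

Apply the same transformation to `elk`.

qnm

The shift depends on letter class: consonant w→y is +2, but vowel o→a is +12. Vowels shift forward by 12 and consonants shift forward by 2.
Applying it to elk: e(vowel)+12=q, l(cons)+2=n, k(cons)+2=m.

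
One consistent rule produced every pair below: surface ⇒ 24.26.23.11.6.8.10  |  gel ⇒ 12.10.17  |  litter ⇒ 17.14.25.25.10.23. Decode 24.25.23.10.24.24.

Letters become their 1-based position plus 5 (so a→6, b→7, …).
Decoding 24.25.23.10.24.24: 24→(24−5)÷1=19=s, 25→(25−5)÷1=20=t, 23→(23−5)÷1=18=r, 10→(10−5)÷1=5=e, 24→(24−5)÷1=19=s, 24→(24−5)÷1=19=s.

stress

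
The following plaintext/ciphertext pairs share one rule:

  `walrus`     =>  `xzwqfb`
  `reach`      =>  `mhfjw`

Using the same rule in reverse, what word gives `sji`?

The output letters match the input read backwards, each shifted +5: walrus reversed is surlaw. The word is reversed, then every letter is shifted forward by 5.
Undoing it on sji: shift back: s−5=n, j−5=e, i−5=d → ned; then reverse → den.

den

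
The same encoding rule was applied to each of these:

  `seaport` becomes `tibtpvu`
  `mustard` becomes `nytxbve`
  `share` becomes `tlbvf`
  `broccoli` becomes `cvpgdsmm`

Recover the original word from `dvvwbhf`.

crusade

Shifts by position in seaport: pos 0: s→t (+1), pos 1: e→i (+4), pos 2: a→b (+1), pos 3: p→t (+4) — repeating every 2. A repeating key of period 2 is used — shifts +1, +4 over and over.
Decoding dvvwbhf: d−1=c, v−4=r, v−1=u, w−4=s, b−1=a, h−4=d, f−1=e.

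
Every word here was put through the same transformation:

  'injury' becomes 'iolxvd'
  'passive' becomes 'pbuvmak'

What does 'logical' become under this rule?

lpilgfr

In injury: i→i is +0, n→o is +1, j→l is +2, u→x is +3 — the shift increases by 1 each position. The shift increases by 1 at each position, starting from +0: 0, 1, 2, ….
On logical: l+0=l, o+1=p, g+2=i, i+3=l, c+4=g, a+5=f, l+6=r.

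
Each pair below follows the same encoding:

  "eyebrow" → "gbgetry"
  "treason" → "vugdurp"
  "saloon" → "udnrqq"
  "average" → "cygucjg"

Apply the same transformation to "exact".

Shifts by position in eyebrow: pos 0: e→g (+2), pos 1: y→b (+3), pos 2: e→g (+2), pos 3: b→e (+3) — repeating every 2. A repeating key of period 2 is used — shifts +2, +3 over and over.
Applying it to exact: e+2=g, x+3=a, a+2=c, c+3=f, t+2=v.

gacfv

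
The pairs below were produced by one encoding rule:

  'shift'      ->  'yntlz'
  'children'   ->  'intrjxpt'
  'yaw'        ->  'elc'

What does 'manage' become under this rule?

The rule splits by letter class: vowels +11, consonants +6.
For manage: m(cons)+6=s, a(vowel)+11=l, n(cons)+6=t, a(vowel)+11=l, g(cons)+6=m, e(vowel)+11=p.

sltlmp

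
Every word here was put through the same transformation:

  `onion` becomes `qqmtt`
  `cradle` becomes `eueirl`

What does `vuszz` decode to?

In onion: o→q is +2, n→q is +3, i→m is +4, o→t is +5 — the shift increases by 1 each position. The shift increases by 1 at each position, starting from +2: 2, 3, 4, ….
Decoding vuszz: v−2=t, u−3=r, s−4=o, z−5=u, z−6=t.

trout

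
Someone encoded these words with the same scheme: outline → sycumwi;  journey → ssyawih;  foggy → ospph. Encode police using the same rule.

ysumli

The shift depends on letter class: consonant t→c is +9, but vowel o→s is +4. Vowels shift forward by 4 and consonants shift forward by 9.
For police: p(cons)+9=y, o(vowel)+4=s, l(cons)+9=u, i(vowel)+4=m, c(cons)+9=l, e(vowel)+4=i.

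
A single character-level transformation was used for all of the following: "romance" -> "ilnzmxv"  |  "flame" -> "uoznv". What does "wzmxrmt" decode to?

dancing

Each pair mirrors across the alphabet (r↔i, o↔l, m↔n): positions sum to 25. Each letter is replaced by its mirror in the alphabet: a↔z, b↔y, c↔x, and so on (the Atbash cipher).
Undoing it on wzmxrmt: w↔d, z↔a, m↔n, x↔c, r↔i, m↔n, t↔g.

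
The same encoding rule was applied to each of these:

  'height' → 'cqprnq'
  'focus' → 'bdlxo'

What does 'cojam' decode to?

draft

The output letters match the input read backwards, each shifted +9: height reversed is thgieh. Read the word backwards and shift each letter +9.
Reversing it on cojam: shift back: c−9=t, o−9=f, j−9=a, a−9=r, m−9=d → tfard; then reverse → draft.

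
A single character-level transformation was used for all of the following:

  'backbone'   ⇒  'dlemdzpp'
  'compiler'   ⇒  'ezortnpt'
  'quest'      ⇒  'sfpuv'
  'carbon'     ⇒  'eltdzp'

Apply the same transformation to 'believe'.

The shift depends on letter class: consonant b→d is +2, but vowel a→l is +11. The rule splits by letter class: vowels +11, consonants +2.
For believe: b(cons)+2=d, e(vowel)+11=p, l(cons)+2=n, i(vowel)+11=t, e(vowel)+11=p, v(cons)+2=x, e(vowel)+11=p.

dpntpxp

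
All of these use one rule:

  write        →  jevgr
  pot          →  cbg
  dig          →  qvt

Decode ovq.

bid

Compare letters: w→j is +13, r→e is +13, i→v is +13 — a constant shift. It's a constant shift of +13 (ROT13).
Reversing it on ovq: o−13=b, v−13=i, q−13=d.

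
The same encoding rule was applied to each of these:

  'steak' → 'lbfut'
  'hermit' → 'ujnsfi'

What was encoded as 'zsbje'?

The output letters match the input read backwards, each shifted +1: steak reversed is kaets. The word is reversed, then every letter is shifted forward by 1.
Undoing it on zsbje: shift back: z−1=y, s−1=r, b−1=a, j−1=i, e−1=d → yraid; then reverse → diary.

diary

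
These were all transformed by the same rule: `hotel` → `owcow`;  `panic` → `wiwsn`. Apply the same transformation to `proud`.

In hotel: h→o is +7, o→w is +8, t→c is +9, e→o is +10 — the shift increases by 1 each position. Each letter shifts forward by (position + 7), i.e. 7, 8, 9, … — the shift grows by one for each successive letter.
For proud: p+7=w, r+8=z, o+9=x, u+10=e, d+11=o.

wzxeo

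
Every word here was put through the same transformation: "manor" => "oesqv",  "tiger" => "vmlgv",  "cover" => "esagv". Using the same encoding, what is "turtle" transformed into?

vywvpj

Shifts by position in manor: pos 0: m→o (+2), pos 1: a→e (+4), pos 2: n→s (+5), pos 3: o→q (+2), pos 4: r→v (+4) — repeating every 3. It's a Vigenère-style cipher with numeric key [2,4,5]: position i shifts by key[i mod 3].
On turtle: t+2=v, u+4=y, r+5=w, t+2=v, l+4=p, e+5=j.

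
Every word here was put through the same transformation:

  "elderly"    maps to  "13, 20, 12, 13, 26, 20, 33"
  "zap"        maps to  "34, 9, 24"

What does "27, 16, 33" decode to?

shy

Letters become their 1-based position plus 8 (so a→9, b→10, …).
Decoding 27, 16, 33: 27→(27−8)÷1=19=s, 16→(16−8)÷1=8=h, 33→(33−8)÷1=25=y.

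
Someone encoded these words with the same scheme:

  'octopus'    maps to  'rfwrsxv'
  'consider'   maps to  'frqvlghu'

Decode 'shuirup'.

perform

It's a constant shift of +3 (ROT3).
Reversing it on shuirup: s−3=p, h−3=e, u−3=r, i−3=f, r−3=o, u−3=r, p−3=m.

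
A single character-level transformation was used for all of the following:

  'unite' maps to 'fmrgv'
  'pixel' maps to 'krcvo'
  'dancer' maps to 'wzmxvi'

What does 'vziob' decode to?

Each pair mirrors across the alphabet (u↔f, n↔m, i↔r): positions sum to 25. Letters are reflected about the middle of the alphabet (position → 25−position): Atbash.
Reversing it on vziob: v↔e, z↔a, i↔r, o↔l, b↔y.

early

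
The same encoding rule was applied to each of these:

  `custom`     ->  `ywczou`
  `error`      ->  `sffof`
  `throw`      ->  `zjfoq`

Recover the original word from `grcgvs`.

inside

c(2)→y(24) and u(20)→w(22) fit y≡23x+4 (mod 26); the inverse of 23 mod 26 is 17. Each letter's alphabet position (a=0..z=25) is mapped through 23·x+4 mod 26 — an affine cipher.
Decoding grcgvs: g(6)→17·(6−4)≡8=i; r(17)→17·(17−4)≡13=n; c(2)→17·(2−4)≡18=s; g(6)→17·(6−4)≡8=i; v(21)→17·(21−4)≡3=d; s(18)→17·(18−4)≡4=e (all mod 26).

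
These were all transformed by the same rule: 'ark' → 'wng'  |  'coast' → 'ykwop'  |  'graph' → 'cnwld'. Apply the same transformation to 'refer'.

This is a Caesar cipher with shift 22.
For refer: r+22=n, e+22=a, f+22=b, e+22=a, r+22=n.

naban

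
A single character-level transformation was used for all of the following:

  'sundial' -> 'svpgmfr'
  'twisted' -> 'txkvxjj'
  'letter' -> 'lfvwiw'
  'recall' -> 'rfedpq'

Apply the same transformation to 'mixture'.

The shift increases by 1 at each position, starting from +0: 0, 1, 2, ….
Applying it to mixture: m+0=m, i+1=j, x+2=z, t+3=w, u+4=y, r+5=w, e+6=k.

mjzwywk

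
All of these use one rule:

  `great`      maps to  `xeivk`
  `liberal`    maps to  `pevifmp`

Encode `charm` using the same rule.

The output letters match the input read backwards, each shifted +4: great reversed is taerg. Two steps: reverse the string, then apply a Caesar shift of +4.
Applying it to charm: reverse → mrahc; then shift: m+4=q, r+4=v, a+4=e, h+4=l, c+4=g.

qvelg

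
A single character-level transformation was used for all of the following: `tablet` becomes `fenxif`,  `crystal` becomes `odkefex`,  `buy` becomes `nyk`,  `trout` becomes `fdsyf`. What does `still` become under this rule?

efmxx

The shift depends on letter class: consonant t→f is +12, but vowel a→e is +4. Two shifts are in play — +4 for a/e/i/o/u, +12 for every other letter.
For still: s(cons)+12=e, t(cons)+12=f, i(vowel)+4=m, l(cons)+12=x, l(cons)+12=x.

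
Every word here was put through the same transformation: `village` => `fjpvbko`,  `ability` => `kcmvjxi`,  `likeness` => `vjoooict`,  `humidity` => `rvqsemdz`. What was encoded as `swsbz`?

ivory

Shifts by position in village: pos 0: v→f (+10), pos 1: i→j (+1), pos 2: l→p (+4), pos 3: l→v (+10), pos 4: a→b (+1), pos 5: g→k (+4) — repeating every 3. The shifts repeat in a cycle of length 3: positions 0,1,… shift by +10, +1, +4, then the pattern repeats.
Decoding swsbz: s−10=i, w−1=v, s−4=o, b−10=r, z−1=y.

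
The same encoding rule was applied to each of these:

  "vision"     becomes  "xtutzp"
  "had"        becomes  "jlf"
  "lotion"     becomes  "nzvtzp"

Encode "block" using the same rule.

The rule splits by letter class: vowels +11, consonants +2.
Applying it to block: b(cons)+2=d, l(cons)+2=n, o(vowel)+11=z, c(cons)+2=e, k(cons)+2=m.

dnzem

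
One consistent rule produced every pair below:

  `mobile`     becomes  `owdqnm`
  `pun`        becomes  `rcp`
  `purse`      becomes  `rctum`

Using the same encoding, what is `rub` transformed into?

The shift depends on letter class: consonant m→o is +2, but vowel o→w is +8. The rule splits by letter class: vowels +8, consonants +2.
On rub: r(cons)+2=t, u(vowel)+8=c, b(cons)+2=d.

tcd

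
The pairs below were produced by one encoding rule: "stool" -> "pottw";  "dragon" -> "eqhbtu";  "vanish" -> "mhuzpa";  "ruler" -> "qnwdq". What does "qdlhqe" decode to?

reward

This is an affine cipher: with a=0,…,z=25, each position x becomes (25x+7) mod 26.
Reversing it on qdlhqe: q(16)→25·(16−7)≡17=r; d(3)→25·(3−7)≡4=e; l(11)→25·(11−7)≡22=w; h(7)→25·(7−7)≡0=a; q(16)→25·(16−7)≡17=r; e(4)→25·(4−7)≡3=d (all mod 26).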